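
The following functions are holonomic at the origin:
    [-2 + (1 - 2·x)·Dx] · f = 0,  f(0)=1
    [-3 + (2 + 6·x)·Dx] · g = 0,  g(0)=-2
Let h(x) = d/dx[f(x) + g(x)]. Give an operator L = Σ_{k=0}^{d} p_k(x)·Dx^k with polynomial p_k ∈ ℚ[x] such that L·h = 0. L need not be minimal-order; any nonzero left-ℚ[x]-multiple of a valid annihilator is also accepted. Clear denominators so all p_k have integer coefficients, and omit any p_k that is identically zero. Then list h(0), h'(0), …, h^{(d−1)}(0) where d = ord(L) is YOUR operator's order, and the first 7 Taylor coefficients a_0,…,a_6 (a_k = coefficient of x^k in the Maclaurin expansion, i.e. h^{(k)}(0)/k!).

f: a_k = 1, 2, 4, 8, 16, 32, 64, …
g: a_k = -2, -3, 9/4, -27/8, 405/64, -1701/128, 15309/512, …
f+g: L₀ = lclm(L_f,L_g), ord ≤ 1+1.
Derive L from L₀ (diff closure).
L = (-252 - 216·x) + (-69 - 684·x - 756·x^2)·Dx + (22 + 58·x - 96·x^2 - 216·x^3)·Dx^2  (order 2).
h: a_k = -1, 25/2, 111/8, 1429/16, 11975/128, 144231/256, 412307/1024, …
ICs: h(0) = -1, h′(0) = 25/2.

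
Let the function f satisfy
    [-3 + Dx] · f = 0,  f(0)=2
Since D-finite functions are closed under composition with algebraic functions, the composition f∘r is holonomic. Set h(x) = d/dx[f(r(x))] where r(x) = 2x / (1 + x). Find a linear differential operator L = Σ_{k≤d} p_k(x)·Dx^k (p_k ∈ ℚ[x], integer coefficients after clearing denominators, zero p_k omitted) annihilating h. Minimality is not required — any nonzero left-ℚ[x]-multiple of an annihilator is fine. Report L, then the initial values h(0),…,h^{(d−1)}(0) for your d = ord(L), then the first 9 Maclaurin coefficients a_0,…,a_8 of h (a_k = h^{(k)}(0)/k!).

L = (4 - 2·x) + (-1 - 2·x - x^2)·Dx  (order 1).
h: a_k = 12, 48, 36, -48, -12, 288/5, -228/5, -192/35, 1836/35, …
ICs: h(0) = 12.

f: a_k = 2, 6, 9, 9, 27/4, 81/20, 81/40, 243/280, 729/2240, …
f∘r: x↦r, Dx↦Dx/r' in L_f ⇒ L₀.
Derive L from L₀ (diff closure).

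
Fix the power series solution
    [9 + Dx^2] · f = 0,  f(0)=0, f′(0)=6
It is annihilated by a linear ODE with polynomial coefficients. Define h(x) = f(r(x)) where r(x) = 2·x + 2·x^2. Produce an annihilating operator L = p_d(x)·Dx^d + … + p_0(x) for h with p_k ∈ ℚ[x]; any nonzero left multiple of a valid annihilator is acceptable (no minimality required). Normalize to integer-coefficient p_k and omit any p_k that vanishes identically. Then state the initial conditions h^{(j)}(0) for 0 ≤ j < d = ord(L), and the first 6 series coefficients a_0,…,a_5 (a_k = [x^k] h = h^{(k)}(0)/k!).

L = (36 + 216·x + 432·x^2 + 288·x^3) - 2·Dx + (1 + 2·x)·Dx^2  (order 2).
h: a_k = 0, 12, 12, -72, -216, -432/5, …
ICs: h(0) = 0, h′(0) = 12.

f: a_k = 0, 6, 0, -9, 0, 81/20, …
Change of var in L_f (x↦r) gives L₀.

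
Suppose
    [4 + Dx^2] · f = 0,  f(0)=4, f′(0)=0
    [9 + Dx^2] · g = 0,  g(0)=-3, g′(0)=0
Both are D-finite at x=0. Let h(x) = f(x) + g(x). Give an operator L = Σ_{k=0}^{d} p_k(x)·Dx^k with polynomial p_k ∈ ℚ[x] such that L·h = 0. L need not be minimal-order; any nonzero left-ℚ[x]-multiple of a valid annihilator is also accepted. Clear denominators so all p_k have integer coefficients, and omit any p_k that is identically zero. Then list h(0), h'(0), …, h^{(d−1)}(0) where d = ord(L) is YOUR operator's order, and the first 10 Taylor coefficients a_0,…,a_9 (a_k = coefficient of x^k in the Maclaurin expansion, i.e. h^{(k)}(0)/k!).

L = 36 + 13·Dx^2 + Dx^4  (order 4).
h: a_k = 1, 0, 11/2, 0, -179/24, 0, 1931/720, 0, -18659/40320, 0, …
ICs: h(0) = 1, h′(0) = 0, h′′(0) = 11, h′′′(0) = 0.

f: a_k = 4, 0, -8, 0, 8/3, 0, -16/45, 0, 8/315, 0, …
g: a_k = -3, 0, 27/2, 0, -81/8, 0, 243/80, 0, -2187/4480, 0, …
Weyl lclm of L_f,L_g ⇒ L₀ (ord ≤ 4).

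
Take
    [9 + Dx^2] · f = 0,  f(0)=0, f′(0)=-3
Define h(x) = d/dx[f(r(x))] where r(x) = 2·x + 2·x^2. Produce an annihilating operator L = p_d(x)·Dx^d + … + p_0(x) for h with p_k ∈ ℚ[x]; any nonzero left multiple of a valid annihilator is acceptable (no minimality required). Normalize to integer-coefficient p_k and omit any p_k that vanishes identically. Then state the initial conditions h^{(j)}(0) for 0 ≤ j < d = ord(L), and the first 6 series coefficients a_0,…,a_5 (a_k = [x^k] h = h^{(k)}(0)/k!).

L = (48 + 288·x + 864·x^2 + 1152·x^3 + 576·x^4) + (-6 - 12·x)·Dx + (1 + 4·x + 4·x^2)·Dx^2  (order 2).
h: a_k = -6, -12, 108, 432, 216, -1728, …
ICs: h(0) = -6, h′(0) = -12.

f: a_k = 0, -3, 0, 9/2, 0, -81/40, …
h₀=f(r): pull back L_f along r ⇒ L₀.
Differentiate: ansatz ord ≤ ord L₀ ⇒ L.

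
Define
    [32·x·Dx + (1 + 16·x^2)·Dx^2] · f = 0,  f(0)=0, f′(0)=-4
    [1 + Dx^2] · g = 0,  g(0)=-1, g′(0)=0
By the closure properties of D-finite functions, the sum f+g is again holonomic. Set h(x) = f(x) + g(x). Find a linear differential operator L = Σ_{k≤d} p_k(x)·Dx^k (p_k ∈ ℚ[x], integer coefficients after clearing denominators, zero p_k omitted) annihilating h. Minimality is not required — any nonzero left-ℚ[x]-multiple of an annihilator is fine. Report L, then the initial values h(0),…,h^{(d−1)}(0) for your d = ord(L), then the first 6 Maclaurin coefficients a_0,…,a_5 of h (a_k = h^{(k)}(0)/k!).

L = (-6112·x + 99328·x^3 + 8192·x^5)·Dx + (-31 + 1072·x^2 + 25344·x^4 + 4096·x^6)·Dx^2 + (-6112·x + 99328·x^3 + 8192·x^5)·Dx^3 + (-31 + 1072·x^2 + 25344·x^4 + 4096·x^6)·Dx^4  (order 4).
h: a_k = -1, -4, 1/2, 64/3, -1/24, -1024/5, …
ICs: h(0) = -1, h′(0) = -4, h′′(0) = 1, h′′′(0) = 128.

f: a_k = 0, -4, 0, 64/3, 0, -1024/5, …
g: a_k = -1, 0, 1/2, 0, -1/24, 0, …
Sum ⇒ L₀ = lclm(L_f,L_g) in ℚ(x)⟨Dx⟩.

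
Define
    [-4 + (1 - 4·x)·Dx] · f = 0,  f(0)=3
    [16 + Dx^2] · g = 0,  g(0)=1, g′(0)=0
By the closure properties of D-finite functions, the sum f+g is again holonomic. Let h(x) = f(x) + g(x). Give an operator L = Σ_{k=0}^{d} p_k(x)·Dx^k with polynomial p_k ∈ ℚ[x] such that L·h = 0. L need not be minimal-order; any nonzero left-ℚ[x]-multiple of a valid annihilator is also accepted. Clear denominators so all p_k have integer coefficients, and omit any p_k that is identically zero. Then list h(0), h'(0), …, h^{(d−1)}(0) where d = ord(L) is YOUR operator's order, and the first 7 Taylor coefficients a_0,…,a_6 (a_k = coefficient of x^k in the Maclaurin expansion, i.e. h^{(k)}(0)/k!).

L = (448 - 512·x + 1024·x^2) + (-48 + 320·x - 768·x^2 + 1024·x^3)·Dx + (28 - 32·x + 64·x^2)·Dx^2 + (-3 + 20·x - 48·x^2 + 64·x^3)·Dx^3  (order 3).
h: a_k = 4, 12, 40, 192, 2336/3, 3072, 552704/45, …
ICs: h(0) = 4, h′(0) = 12, h′′(0) = 80.

f: a_k = 3, 12, 48, 192, 768, 3072, 12288, …
g: a_k = 1, 0, -8, 0, 32/3, 0, -256/45, …
h₀=f+g: left-lcm gives L₀, ord ≤ 3.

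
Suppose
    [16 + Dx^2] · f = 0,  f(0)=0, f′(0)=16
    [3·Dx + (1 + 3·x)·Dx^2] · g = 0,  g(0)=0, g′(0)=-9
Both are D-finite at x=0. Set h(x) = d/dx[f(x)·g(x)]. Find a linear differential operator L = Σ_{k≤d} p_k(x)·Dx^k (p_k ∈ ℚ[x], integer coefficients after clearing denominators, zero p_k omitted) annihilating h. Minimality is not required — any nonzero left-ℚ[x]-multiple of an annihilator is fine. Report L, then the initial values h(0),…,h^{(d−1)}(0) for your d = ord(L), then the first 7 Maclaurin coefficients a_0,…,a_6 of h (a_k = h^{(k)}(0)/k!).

L = (-252256 - 1400832·x + 774144·x^2 + 36937728·x^3 + 133871616·x^4 + 191102976·x^5 + 95551488·x^6) + (-43296 + 45216·x + 2557440·x^2 + 11404800·x^3 + 19906560·x^4 + 11943936·x^5)·Dx + (-14630 - 16992·x + 831600·x^2 + 6110208·x^3 + 17853696·x^4 + 23887872·x^5 + 11943936·x^6)·Dx^2 + (-2706 + 2826·x + 159840·x^2 + 712800·x^3 + 1244160·x^4 + 746496·x^5)·Dx^3 + (71 + 4410·x + 48951·x^2 + 237600·x^3 + 592920·x^4 + 746496·x^5 + 373248·x^6)·Dx^4  (order 4).
h: a_k = 0, -288, 648, -192, 1980, -8928, 129528/5, …
ICs: h(0) = 0, h′(0) = -288, h′′(0) = 1296, h′′′(0) = -1152.

f: a_k = 0, 16, 0, -128/3, 0, 512/15, 0, …
g: a_k = 0, -9, 27/2, -27, 243/4, -729/5, 729/2, …
Product ⇒ symmetric product L₀, ord ≤ 4.
Derive L from L₀ (diff closure).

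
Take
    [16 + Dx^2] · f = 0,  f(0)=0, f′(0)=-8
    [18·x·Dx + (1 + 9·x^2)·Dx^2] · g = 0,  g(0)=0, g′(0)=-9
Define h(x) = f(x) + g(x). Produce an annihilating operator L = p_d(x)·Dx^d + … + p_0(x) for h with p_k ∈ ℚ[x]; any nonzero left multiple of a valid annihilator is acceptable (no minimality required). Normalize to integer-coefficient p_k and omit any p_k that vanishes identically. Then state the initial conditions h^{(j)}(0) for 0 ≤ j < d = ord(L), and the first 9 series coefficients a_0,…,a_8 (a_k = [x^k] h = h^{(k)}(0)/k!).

f: a_k = 0, -8, 0, 64/3, 0, -256/15, 0, 2048/315, 0, …
g: a_k = 0, -9, 0, 27, 0, -729/5, 0, 6561/7, 0, …
Weyl lclm of L_f,L_g ⇒ L₀ (ord ≤ 4).
L = (-13248·x + 181440·x^3 + 186624·x^5)·Dx + (-16 + 6048·x^2 + 66096·x^4 + 93312·x^6)·Dx^2 + (-828·x + 11340·x^3 + 11664·x^5)·Dx^3 + (-1 + 378·x^2 + 4131·x^4 + 5832·x^6)·Dx^4  (order 4).
h: a_k = 0, -17, 0, 145/3, 0, -2443/15, 0, 297293/315, 0, …
ICs: h(0) = 0, h′(0) = -17, h′′(0) = 0, h′′′(0) = 290.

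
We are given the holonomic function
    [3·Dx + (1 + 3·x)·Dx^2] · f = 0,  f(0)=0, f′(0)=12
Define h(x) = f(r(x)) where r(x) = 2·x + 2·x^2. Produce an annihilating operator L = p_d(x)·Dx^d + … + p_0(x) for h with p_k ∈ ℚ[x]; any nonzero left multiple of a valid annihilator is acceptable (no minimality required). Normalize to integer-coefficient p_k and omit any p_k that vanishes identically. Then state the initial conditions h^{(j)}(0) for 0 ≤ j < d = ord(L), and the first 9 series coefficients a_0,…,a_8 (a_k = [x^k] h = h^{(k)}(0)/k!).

L = (4 + 12·x + 12·x^2)·Dx + (1 + 8·x + 18·x^2 + 12·x^3)·Dx^2  (order 2).
h: a_k = 0, 24, -48, 144, -504, 9504/5, -7488, 212544/7, -125712, …
ICs: h(0) = 0, h′(0) = 24.

f: a_k = 0, 12, -18, 36, -81, 972/5, -486, 8748/7, -6561/2, …
Substitute x→r, Dx→(1/r')Dx; clear ⇒ L₀.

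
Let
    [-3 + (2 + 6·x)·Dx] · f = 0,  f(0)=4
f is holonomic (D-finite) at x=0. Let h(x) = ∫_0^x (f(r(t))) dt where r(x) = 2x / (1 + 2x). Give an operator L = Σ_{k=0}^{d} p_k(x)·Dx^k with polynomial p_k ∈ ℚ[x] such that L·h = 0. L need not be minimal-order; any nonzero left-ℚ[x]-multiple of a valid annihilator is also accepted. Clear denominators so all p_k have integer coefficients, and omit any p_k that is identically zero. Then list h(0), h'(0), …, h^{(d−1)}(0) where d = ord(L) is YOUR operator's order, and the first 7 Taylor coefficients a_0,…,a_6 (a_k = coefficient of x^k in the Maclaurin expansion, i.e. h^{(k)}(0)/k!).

f: a_k = 4, 6, -9/2, 27/4, -405/32, 1701/64, -15309/256, …
L₀ from L_f via x↦r, Dx↦r'^{-1}Dx.
h=∫h₀ ⇒ L = L₀·Dx.
L = -3·Dx + (1 + 10·x + 16·x^2)·Dx^2  (order 2).
h: a_k = 0, 4, 6, -14, 87/2, -1677/10, 3023/4, …
ICs: h(0) = 0, h′(0) = 4.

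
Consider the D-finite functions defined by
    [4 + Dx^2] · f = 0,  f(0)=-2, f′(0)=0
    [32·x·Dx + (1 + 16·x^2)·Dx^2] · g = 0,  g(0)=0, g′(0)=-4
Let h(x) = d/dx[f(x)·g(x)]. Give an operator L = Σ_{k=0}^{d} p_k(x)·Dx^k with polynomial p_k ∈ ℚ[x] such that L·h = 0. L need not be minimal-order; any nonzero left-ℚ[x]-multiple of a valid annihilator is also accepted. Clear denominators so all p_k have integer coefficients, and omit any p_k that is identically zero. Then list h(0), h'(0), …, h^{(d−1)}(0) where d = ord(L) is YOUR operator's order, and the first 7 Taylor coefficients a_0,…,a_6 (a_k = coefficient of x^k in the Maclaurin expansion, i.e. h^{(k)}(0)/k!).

L = (62288 + 2213376·x^2 + 73428992·x^4 + 58982400·x^6 + 3145728·x^8 - 167772160·x^10 + 268435456·x^12) + (35072·x + 2871296·x^3 + 39976960·x^5 + 52428800·x^7 + 83886080·x^9 + 268435456·x^11)·Dx + (15912 + 579328·x^2 + 18954240·x^4 + 19529728·x^6 + 9961472·x^8 - 16777216·x^10 + 134217728·x^12)·Dx^2 + (8768·x + 717824·x^3 + 9994240·x^5 + 13107200·x^7 + 20971520·x^9 + 67108864·x^11)·Dx^3 + (85 + 6496·x^2 + 149248·x^4 + 1196032·x^6 + 2293760·x^8 + 6291456·x^10 + 16777216·x^12)·Dx^4  (order 4).
h: a_k = 8, 0, -176, 0, 7504/3, 0, -1741792/45, …
ICs: h(0) = 8, h′(0) = 0, h′′(0) = -352, h′′′(0) = 0.

f: a_k = -2, 0, 4, 0, -4/3, 0, 8/45, …
g: a_k = 0, -4, 0, 64/3, 0, -1024/5, 0, …
Product ⇒ symmetric product L₀, ord ≤ 4.
Differentiate: ansatz ord ≤ ord L₀ ⇒ L.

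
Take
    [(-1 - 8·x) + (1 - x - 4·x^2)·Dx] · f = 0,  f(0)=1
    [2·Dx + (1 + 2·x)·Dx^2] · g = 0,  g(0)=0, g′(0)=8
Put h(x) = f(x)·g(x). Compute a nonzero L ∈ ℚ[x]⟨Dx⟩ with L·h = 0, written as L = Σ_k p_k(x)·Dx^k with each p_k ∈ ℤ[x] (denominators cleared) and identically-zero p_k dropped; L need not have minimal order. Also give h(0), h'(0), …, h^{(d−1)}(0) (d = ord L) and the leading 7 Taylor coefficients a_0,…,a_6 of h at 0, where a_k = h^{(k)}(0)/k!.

f: a_k = 1, 1, 5, 9, 29, 65, 181, …
g: a_k = 0, 8, -8, 32/3, -16, 128/5, -128/3, …
Sym-product of L_f,L_g gives L₀ (≤ ord 2).
L = (10 + 32·x) + (22·x + 40·x^2)·Dx + (-1 - x + 6·x^2 + 8·x^3)·Dx^2  (order 2).
h: a_k = 0, 8, 0, 128/3, 80/3, 3344/15, 4304/15, …
ICs: h(0) = 0, h′(0) = 8.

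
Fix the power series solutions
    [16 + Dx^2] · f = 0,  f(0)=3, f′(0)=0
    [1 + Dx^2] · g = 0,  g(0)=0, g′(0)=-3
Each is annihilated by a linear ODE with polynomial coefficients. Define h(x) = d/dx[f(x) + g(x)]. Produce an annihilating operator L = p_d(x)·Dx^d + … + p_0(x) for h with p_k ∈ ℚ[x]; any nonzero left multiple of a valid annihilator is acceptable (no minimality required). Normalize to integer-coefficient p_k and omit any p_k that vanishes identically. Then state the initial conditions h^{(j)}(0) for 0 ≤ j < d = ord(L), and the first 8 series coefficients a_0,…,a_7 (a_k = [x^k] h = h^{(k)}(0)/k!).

f: a_k = 3, 0, -24, 0, 32, 0, -256/15, 0, …
g: a_k = 0, -3, 0, 1/2, 0, -1/40, 0, 1/1680, …
h₀=f+g: left-lcm gives L₀, ord ≤ 4.
Derive L from L₀ (diff closure).
L = 16 + 17·Dx^2 + Dx^4  (order 4).
h: a_k = -3, -48, 3/2, 128, -1/8, -512/5, 1/240, 4096/105, …
ICs: h(0) = -3, h′(0) = -48, h′′(0) = 3, h′′′(0) = 768.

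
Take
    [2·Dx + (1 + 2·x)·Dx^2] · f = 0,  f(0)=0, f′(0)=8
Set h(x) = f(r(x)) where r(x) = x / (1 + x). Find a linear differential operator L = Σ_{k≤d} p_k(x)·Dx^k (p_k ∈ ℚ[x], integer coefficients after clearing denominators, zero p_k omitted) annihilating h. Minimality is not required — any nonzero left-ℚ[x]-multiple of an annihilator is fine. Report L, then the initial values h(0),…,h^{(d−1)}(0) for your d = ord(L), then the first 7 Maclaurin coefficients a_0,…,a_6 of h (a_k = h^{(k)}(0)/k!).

f: a_k = 0, 8, -8, 32/3, -16, 128/5, -128/3, …
Change of var in L_f (x↦r) gives L₀.
L = (4 + 6·x)·Dx + (1 + 4·x + 3·x^2)·Dx^2  (order 2).
h: a_k = 0, 8, -16, 104/3, -80, 968/5, -1456/3, …
ICs: h(0) = 0, h′(0) = 8.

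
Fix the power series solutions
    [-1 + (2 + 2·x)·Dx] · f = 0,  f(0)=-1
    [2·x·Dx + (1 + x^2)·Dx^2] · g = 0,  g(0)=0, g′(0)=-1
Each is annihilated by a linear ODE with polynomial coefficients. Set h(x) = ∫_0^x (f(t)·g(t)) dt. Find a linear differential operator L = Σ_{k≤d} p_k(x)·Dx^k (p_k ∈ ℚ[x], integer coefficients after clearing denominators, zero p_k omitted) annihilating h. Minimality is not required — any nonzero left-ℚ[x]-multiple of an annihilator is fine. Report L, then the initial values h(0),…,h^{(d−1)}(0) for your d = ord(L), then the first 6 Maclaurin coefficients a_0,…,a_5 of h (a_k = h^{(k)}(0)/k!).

L = (3 - 4·x - x^2)·Dx + (-4 + 4·x + 12·x^2 + 4·x^3)·Dx^2 + (4 + 8·x + 8·x^2 + 8·x^3 + 4·x^4)·Dx^3  (order 3).
h: a_k = 0, 0, 1/2, 1/6, -11/96, -1/48, …
ICs: h(0) = 0, h′(0) = 0, h′′(0) = 1.

f: a_k = -1, -1/2, 1/8, -1/16, 5/128, -7/256, …
g: a_k = 0, -1, 0, 1/3, 0, -1/5, …
L₀ := L_f ⊗_s L_g (sym. prod.), ord ≤ 2.
Integrate: L := L₀·Dx.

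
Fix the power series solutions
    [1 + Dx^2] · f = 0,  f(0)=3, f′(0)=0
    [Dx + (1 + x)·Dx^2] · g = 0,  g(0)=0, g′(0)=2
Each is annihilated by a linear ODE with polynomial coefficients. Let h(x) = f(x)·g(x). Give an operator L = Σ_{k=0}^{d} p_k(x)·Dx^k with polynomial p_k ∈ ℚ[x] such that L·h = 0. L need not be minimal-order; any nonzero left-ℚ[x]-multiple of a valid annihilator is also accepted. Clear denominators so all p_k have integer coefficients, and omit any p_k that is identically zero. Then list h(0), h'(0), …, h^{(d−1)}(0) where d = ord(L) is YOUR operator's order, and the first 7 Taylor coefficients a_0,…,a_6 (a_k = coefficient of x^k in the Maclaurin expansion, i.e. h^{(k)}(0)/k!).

f: a_k = 3, 0, -3/2, 0, 1/8, 0, -1/240, …
g: a_k = 0, 2, -1, 2/3, -1/2, 2/5, -1/3, …
h₀=f·g: eliminate ⇒ L₀, order ≤ 2·2.
L = (-3 + 6·x + 19·x^2 + 16·x^3 + 4·x^4) + (4 + 20·x + 24·x^2 + 8·x^3)·Dx + (20·x + 42·x^2 + 32·x^3 + 8·x^4)·Dx^2 + (4 + 20·x + 24·x^2 + 8·x^3)·Dx^3 + (3 + 14·x + 23·x^2 + 16·x^3 + 4·x^4)·Dx^4  (order 4).
h: a_k = 0, 6, -3, -1, 0, 9/20, -3/8, …
ICs: h(0) = 0, h′(0) = 6, h′′(0) = -6, h′′′(0) = -6.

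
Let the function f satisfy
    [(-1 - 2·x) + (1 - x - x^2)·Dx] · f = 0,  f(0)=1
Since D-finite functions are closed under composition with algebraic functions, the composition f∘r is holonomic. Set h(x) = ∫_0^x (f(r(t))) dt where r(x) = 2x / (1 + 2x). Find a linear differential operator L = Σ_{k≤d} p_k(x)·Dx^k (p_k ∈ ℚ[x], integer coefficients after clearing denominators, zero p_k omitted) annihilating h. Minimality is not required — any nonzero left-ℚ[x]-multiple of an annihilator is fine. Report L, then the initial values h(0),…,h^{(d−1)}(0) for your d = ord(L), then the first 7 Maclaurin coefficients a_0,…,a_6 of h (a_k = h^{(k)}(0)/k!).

f: a_k = 1, 1, 2, 3, 5, 8, 13, …
f∘r: x↦r, Dx↦Dx/r' in L_f ⇒ L₀.
Integrate: L := L₀·Dx.
L = (2 + 12·x)·Dx + (-1 - 4·x + 8·x^3)·Dx^2  (order 2).
h: a_k = 0, 1, 1, 4/3, 0, 16/5, -16/3, …
ICs: h(0) = 0, h′(0) = 1.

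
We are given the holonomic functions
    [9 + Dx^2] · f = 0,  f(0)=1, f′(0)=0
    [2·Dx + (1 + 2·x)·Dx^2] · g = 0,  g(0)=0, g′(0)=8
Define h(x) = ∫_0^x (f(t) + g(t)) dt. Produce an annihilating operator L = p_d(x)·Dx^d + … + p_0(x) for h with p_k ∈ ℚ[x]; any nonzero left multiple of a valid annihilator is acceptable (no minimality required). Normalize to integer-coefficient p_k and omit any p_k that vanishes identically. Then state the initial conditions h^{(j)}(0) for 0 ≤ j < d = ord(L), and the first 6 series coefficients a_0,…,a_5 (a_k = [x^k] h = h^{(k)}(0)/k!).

L = (594 + 648·x + 648·x^2)·Dx^2 + (153 + 630·x + 972·x^2 + 648·x^3)·Dx^3 + (66 + 72·x + 72·x^2)·Dx^4 + (17 + 70·x + 108·x^2 + 72·x^3)·Dx^5  (order 5).
h: a_k = 0, 1, 4, -25/6, 8/3, -101/40, …
ICs: h(0) = 0, h′(0) = 1, h′′(0) = 8, h′′′(0) = -25, h′′′′(0) = 64.

f: a_k = 1, 0, -9/2, 0, 27/8, 0, …
g: a_k = 0, 8, -8, 32/3, -16, 128/5, …
Sum ⇒ L₀ = lclm(L_f,L_g) in ℚ(x)⟨Dx⟩.
h=∫₀ˣh₀: take L = L₀·Dx.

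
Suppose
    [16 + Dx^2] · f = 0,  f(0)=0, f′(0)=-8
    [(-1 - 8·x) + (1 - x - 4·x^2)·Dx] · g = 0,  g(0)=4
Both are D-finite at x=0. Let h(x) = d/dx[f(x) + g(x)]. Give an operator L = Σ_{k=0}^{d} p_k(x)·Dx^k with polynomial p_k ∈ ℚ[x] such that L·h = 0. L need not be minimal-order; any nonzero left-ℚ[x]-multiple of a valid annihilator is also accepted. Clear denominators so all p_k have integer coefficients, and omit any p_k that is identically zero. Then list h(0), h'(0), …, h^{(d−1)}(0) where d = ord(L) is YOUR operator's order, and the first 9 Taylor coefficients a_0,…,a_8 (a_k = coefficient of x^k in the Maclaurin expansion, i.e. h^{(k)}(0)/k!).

L = (6848 + 35072·x + 150784·x^2 + 87040·x^3 + 204800·x^4 + 147456·x^5 + 196608·x^6) + (-560 - 4048·x + 5184·x^2 + 13952·x^3 + 2560·x^4 + 18432·x^5 + 57344·x^6 + 65536·x^7)·Dx + (428 + 2192·x + 9424·x^2 + 5440·x^3 + 12800·x^4 + 9216·x^5 + 12288·x^6)·Dx^2 + (-35 - 253·x + 324·x^2 + 872·x^3 + 160·x^4 + 1152·x^5 + 3584·x^6 + 4096·x^7)·Dx^3  (order 3).
h: a_k = -4, 40, 172, 464, 3644/3, 4344, 557708/45, 37280, 33210764/315, …
ICs: h(0) = -4, h′(0) = 40, h′′(0) = 344.

f: a_k = 0, -8, 0, 64/3, 0, -256/15, 0, 2048/315, 0, …
g: a_k = 4, 4, 20, 36, 116, 260, 724, 1764, 4660, …
L₀ := lclm(L_f,L_g); ord L₀ ≤ 2+1.
Differentiate: ansatz ord ≤ ord L₀ ⇒ L.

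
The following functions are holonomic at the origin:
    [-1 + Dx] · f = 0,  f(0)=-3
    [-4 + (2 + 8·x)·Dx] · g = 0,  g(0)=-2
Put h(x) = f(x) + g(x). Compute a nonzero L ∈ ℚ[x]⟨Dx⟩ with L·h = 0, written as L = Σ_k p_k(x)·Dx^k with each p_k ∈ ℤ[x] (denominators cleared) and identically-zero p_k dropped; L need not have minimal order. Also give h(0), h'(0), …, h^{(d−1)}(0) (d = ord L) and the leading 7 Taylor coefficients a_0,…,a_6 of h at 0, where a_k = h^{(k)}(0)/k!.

L = (6 + 8·x) + (-5 - 8·x - 16·x^2)·Dx + (-1 + 16·x^2)·Dx^2  (order 2).
h: a_k = -5, -7, 5/2, -17/2, 159/8, -2241/40, 40319/240, …
ICs: h(0) = -5, h′(0) = -7.

f: a_k = -3, -3, -3/2, -1/2, -1/8, -1/40, -1/240, …
g: a_k = -2, -4, 4, -8, 20, -56, 168, …
f+g: L₀ = lclm(L_f,L_g), ord ≤ 1+1.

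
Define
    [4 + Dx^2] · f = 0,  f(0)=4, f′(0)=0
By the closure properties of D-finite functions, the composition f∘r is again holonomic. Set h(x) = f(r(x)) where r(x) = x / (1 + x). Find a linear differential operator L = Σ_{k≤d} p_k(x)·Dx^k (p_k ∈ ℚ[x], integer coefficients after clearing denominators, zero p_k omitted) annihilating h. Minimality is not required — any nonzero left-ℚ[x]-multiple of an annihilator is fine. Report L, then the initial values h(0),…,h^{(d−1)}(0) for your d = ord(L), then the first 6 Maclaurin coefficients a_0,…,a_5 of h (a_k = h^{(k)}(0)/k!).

L = 4 + (2 + 6·x + 6·x^2 + 2·x^3)·Dx + (1 + 4·x + 6·x^2 + 4·x^3 + x^4)·Dx^2  (order 2).
h: a_k = 4, 0, -8, 16, -64/3, 64/3, …
ICs: h(0) = 4, h′(0) = 0.

f: a_k = 4, 0, -8, 0, 8/3, 0, …
Change of var in L_f (x↦r) gives L₀.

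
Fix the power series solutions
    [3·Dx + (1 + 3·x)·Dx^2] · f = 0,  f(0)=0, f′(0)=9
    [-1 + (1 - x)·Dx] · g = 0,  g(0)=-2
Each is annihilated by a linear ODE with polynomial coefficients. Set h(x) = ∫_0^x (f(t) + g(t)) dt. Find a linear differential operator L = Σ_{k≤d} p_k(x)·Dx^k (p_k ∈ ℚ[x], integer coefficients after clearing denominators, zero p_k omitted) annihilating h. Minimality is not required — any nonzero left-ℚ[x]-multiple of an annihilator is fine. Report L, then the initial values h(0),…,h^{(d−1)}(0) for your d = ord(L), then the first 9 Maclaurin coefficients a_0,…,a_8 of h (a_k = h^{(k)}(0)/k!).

L = (-54 - 18·x)·Dx^2 + (12 - 72·x - 36·x^2)·Dx^3 + (5 + 13·x - 9·x^2 - 9·x^3)·Dx^4  (order 4).
h: a_k = 0, -2, 7/2, -31/6, 25/4, -251/20, 719/30, -733/14, 6547/56, …
ICs: h(0) = 0, h′(0) = -2, h′′(0) = 7, h′′′(0) = -31.

f: a_k = 0, 9, -27/2, 27, -243/4, 729/5, -729/2, 6561/7, -19683/8, …
g: a_k = -2, -2, -2, -2, -2, -2, -2, -2, -2, …
f+g: L₀ = lclm(L_f,L_g), ord ≤ 2+1.
h=∫₀ˣh₀: take L = L₀·Dx.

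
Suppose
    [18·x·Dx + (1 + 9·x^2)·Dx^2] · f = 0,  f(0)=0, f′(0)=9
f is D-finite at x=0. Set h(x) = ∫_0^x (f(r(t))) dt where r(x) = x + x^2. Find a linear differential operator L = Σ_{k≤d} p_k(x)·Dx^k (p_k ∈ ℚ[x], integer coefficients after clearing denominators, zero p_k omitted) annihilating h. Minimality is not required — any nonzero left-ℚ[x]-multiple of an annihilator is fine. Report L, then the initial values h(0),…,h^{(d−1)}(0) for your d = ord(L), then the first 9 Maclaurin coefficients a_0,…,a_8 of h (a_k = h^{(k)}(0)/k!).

L = (-2 + 18·x + 72·x^2 + 108·x^3 + 54·x^4)·Dx^2 + (1 + 2·x + 9·x^2 + 36·x^3 + 45·x^4 + 18·x^5)·Dx^3  (order 3).
h: a_k = 0, 0, 9/2, 3, -27/4, -81/5, 54/5, 702/7, 3645/56, …
ICs: h(0) = 0, h′(0) = 0, h′′(0) = 9.

f: a_k = 0, 9, 0, -27, 0, 729/5, 0, -6561/7, 0, …
Change of var in L_f (x↦r) gives L₀.
Integrate: L := L₀·Dx.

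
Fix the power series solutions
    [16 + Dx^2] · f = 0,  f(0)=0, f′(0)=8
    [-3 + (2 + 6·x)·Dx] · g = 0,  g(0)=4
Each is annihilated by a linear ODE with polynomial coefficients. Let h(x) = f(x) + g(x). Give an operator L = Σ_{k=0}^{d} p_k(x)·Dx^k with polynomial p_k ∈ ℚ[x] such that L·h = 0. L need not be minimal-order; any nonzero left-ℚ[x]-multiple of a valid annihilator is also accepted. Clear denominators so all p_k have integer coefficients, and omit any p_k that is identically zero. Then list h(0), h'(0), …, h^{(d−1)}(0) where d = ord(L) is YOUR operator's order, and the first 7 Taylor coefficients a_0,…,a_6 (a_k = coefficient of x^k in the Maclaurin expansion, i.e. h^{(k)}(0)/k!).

f: a_k = 0, 8, 0, -64/3, 0, 256/15, 0, …
g: a_k = 4, 6, -9/2, 27/4, -405/32, 1701/64, -15309/256, …
L₀ := lclm(L_f,L_g); ord L₀ ≤ 2+1.
L = (-4368 - 18432·x - 27648·x^2) + (1760 + 17568·x + 55296·x^2 + 55296·x^3)·Dx + (-273 - 1152·x - 1728·x^2)·Dx^2 + (110 + 1098·x + 3456·x^2 + 3456·x^3)·Dx^3  (order 3).
h: a_k = 4, 14, -9/2, -175/12, -405/32, 41899/960, -15309/256, …
ICs: h(0) = 4, h′(0) = 14, h′′(0) = -9.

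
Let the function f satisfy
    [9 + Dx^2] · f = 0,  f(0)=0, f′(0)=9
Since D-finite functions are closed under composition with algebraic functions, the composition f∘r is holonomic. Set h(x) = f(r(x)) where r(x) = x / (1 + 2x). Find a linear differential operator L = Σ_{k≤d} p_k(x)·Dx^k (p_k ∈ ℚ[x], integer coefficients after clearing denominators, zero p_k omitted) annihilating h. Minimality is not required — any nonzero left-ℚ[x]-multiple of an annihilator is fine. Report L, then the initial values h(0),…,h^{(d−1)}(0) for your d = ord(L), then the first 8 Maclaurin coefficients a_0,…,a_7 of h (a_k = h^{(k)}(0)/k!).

L = 9 + (4 + 24·x + 48·x^2 + 32·x^3)·Dx + (1 + 8·x + 24·x^2 + 32·x^3 + 16·x^4)·Dx^2  (order 2).
h: a_k = 0, 9, -18, 45/2, 9, -6957/40, 2925/4, -1288449/560, …
ICs: h(0) = 0, h′(0) = 9.

f: a_k = 0, 9, 0, -27/2, 0, 243/40, 0, -729/560, …
Substitute x→r, Dx→(1/r')Dx; clear ⇒ L₀.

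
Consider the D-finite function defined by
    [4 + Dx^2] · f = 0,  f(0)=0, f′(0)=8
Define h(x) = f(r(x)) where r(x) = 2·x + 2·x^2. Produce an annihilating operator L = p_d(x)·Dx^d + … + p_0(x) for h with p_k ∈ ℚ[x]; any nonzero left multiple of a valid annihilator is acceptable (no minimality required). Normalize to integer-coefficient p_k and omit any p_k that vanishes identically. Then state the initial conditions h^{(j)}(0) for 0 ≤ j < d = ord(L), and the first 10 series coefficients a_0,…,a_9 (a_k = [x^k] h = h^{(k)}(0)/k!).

L = (16 + 96·x + 192·x^2 + 128·x^3) - 2·Dx + (1 + 2·x)·Dx^2  (order 2).
h: a_k = 0, 16, 16, -128/3, -128, -1408/15, 128, 103424/315, 11264/45, -282112/2835, …
ICs: h(0) = 0, h′(0) = 16.

f: a_k = 0, 8, 0, -16/3, 0, 16/15, 0, -32/315, 0, 16/2835, …
Change of var in L_f (x↦r) gives L₀.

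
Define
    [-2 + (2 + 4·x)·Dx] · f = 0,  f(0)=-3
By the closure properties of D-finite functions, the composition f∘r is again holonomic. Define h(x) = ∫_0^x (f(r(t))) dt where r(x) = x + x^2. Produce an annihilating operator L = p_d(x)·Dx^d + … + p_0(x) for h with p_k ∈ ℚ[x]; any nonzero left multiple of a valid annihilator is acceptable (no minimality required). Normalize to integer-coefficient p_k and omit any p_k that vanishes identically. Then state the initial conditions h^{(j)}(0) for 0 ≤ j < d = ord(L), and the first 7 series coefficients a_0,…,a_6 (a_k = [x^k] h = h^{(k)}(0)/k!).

f: a_k = -3, -3, 3/2, -3/2, 15/8, -21/8, 63/16, …
Change of var in L_f (x↦r) gives L₀.
Integrate: L := L₀·Dx.
L = (-1 - 2·x)·Dx + (1 + 2·x + 2·x^2)·Dx^2  (order 2).
h: a_k = 0, -3, -3/2, -1/2, 3/8, -9/40, 1/16, …
ICs: h(0) = 0, h′(0) = -3.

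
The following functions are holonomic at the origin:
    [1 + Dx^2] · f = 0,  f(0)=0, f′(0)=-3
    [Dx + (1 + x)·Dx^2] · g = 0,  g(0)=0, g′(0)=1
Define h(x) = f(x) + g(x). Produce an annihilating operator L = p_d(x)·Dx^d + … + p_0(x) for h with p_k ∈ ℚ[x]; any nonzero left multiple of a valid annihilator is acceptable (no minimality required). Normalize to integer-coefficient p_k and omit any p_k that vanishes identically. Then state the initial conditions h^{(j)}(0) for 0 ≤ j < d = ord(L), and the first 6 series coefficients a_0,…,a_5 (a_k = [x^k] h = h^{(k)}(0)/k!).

L = (7 + 2·x + x^2)·Dx + (3 + 5·x + 3·x^2 + x^3)·Dx^2 + (7 + 2·x + x^2)·Dx^3 + (3 + 5·x + 3·x^2 + x^3)·Dx^4  (order 4).
h: a_k = 0, -2, -1/2, 5/6, -1/4, 7/40, …
ICs: h(0) = 0, h′(0) = -2, h′′(0) = -1, h′′′(0) = 5.

f: a_k = 0, -3, 0, 1/2, 0, -1/40, …
g: a_k = 0, 1, -1/2, 1/3, -1/4, 1/5, …
Sum ⇒ L₀ = lclm(L_f,L_g) in ℚ(x)⟨Dx⟩.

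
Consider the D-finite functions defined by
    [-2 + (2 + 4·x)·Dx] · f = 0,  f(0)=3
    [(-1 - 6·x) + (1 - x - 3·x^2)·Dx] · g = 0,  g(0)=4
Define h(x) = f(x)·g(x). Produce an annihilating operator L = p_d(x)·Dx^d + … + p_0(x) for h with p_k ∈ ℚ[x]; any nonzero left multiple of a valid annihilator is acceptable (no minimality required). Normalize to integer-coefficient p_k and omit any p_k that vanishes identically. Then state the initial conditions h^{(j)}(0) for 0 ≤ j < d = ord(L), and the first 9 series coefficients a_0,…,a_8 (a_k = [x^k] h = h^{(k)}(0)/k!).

f: a_k = 3, 3, -3/2, 3/2, -15/8, 21/8, -63/16, 99/16, -1287/128, …
g: a_k = 4, 4, 16, 28, 76, 160, 388, 868, 2032, …
h₀=f·g: eliminate ⇒ L₀, order ≤ 1·1.
L = (2 + 7·x + 9·x^2) + (-1 - x + 5·x^2 + 6·x^3)·Dx  (order 1).
h: a_k = 12, 24, 54, 132, 573/2, 693, 6147/4, 7281/2, 262737/32, …
ICs: h(0) = 12.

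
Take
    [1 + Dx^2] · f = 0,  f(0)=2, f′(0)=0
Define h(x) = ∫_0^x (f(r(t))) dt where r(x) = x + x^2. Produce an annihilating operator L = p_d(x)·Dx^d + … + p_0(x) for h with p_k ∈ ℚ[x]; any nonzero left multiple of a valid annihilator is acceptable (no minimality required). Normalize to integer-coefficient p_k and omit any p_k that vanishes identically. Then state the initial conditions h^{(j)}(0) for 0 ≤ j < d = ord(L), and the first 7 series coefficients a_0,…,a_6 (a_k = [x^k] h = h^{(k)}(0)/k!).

L = (1 + 6·x + 12·x^2 + 8·x^3)·Dx - 2·Dx^2 + (1 + 2·x)·Dx^3  (order 3).
h: a_k = 0, 2, 0, -1/3, -1/2, -11/60, 1/18, …
ICs: h(0) = 0, h′(0) = 2, h′′(0) = 0.

f: a_k = 2, 0, -1, 0, 1/12, 0, -1/360, …
f∘r: x↦r, Dx↦Dx/r' in L_f ⇒ L₀.
Integrate: L := L₀·Dx.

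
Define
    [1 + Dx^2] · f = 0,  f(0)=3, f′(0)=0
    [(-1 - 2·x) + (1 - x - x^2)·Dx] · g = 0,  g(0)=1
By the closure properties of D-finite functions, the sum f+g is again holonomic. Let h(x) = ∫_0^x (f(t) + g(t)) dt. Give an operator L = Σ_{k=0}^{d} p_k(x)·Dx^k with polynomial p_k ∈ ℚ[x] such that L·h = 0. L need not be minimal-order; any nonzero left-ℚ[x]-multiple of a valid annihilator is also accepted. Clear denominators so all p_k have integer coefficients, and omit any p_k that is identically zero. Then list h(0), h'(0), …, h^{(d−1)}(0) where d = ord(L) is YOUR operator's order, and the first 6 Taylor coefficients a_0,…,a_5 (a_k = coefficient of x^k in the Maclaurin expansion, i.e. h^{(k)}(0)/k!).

L = (-19 - 48·x - 31·x^2 - 24·x^3 - 5·x^4 - 2·x^5)·Dx + (5 - x - 4·x^2 - 7·x^3 - 6·x^4 - 3·x^5 - x^6)·Dx^2 + (-19 - 48·x - 31·x^2 - 24·x^3 - 5·x^4 - 2·x^5)·Dx^3 + (5 - x - 4·x^2 - 7·x^3 - 6·x^4 - 3·x^5 - x^6)·Dx^4  (order 4).
h: a_k = 0, 4, 1/2, 1/6, 3/4, 41/40, …
ICs: h(0) = 0, h′(0) = 4, h′′(0) = 1, h′′′(0) = 1.

f: a_k = 3, 0, -3/2, 0, 1/8, 0, …
g: a_k = 1, 1, 2, 3, 5, 8, …
Weyl lclm of L_f,L_g ⇒ L₀ (ord ≤ 3).
∫: right-multiply L₀ by Dx.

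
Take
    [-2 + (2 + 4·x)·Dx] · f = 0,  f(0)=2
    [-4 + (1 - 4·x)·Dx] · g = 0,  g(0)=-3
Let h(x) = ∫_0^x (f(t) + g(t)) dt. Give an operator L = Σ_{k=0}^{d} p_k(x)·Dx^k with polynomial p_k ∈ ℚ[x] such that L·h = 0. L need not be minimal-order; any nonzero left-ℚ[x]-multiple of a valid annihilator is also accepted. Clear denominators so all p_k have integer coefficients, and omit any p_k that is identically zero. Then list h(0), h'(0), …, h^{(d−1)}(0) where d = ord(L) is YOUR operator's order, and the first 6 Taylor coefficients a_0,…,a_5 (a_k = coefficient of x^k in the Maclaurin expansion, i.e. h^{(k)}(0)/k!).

L = (12 + 16·x)·Dx + (-11 - 40·x - 48·x^2)·Dx^2 + (1 + 2·x - 16·x^2 - 32·x^3)·Dx^3  (order 3).
h: a_k = 0, -1, -5, -49/3, -191/4, -3077/20, …
ICs: h(0) = 0, h′(0) = -1, h′′(0) = -10.

f: a_k = 2, 2, -1, 1, -5/4, 7/4, …
g: a_k = -3, -12, -48, -192, -768, -3072, …
Weyl lclm of L_f,L_g ⇒ L₀ (ord ≤ 2).
Integrate: L := L₀·Dx.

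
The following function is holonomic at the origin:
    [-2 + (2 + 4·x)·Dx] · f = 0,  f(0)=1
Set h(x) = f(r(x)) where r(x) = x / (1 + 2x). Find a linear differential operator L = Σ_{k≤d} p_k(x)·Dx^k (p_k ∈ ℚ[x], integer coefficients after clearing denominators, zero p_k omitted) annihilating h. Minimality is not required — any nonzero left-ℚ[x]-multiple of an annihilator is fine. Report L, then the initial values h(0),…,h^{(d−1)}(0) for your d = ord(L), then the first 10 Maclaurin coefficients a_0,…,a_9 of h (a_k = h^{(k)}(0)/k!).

L = -1 + (1 + 6·x + 8·x^2)·Dx  (order 1).
h: a_k = 1, 1, -5/2, 13/2, -141/8, 399/8, -2353/16, 7205/16, -182461/128, 594203/128, …
ICs: h(0) = 1.

f: a_k = 1, 1, -1/2, 1/2, -5/8, 7/8, -21/16, 33/16, -429/128, 715/128, …
L₀ from L_f via x↦r, Dx↦r'^{-1}Dx.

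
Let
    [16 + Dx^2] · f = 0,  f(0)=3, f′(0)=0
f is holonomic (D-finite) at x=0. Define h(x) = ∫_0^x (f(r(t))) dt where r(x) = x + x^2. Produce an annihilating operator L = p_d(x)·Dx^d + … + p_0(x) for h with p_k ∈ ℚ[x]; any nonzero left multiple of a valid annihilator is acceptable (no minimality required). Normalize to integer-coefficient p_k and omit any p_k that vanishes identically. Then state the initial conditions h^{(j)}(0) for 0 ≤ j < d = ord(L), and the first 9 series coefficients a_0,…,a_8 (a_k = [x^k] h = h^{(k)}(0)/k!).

L = (16 + 96·x + 192·x^2 + 128·x^3)·Dx - 2·Dx^2 + (1 + 2·x)·Dx^3  (order 3).
h: a_k = 0, 3, 0, -8, -12, 8/5, 64/3, 2624/105, 16/5, …
ICs: h(0) = 0, h′(0) = 3, h′′(0) = 0.

f: a_k = 3, 0, -24, 0, 32, 0, -256/15, 0, 512/105, …
Substitute x→r, Dx→(1/r')Dx; clear ⇒ L₀.
h=∫h₀ ⇒ L = L₀·Dx.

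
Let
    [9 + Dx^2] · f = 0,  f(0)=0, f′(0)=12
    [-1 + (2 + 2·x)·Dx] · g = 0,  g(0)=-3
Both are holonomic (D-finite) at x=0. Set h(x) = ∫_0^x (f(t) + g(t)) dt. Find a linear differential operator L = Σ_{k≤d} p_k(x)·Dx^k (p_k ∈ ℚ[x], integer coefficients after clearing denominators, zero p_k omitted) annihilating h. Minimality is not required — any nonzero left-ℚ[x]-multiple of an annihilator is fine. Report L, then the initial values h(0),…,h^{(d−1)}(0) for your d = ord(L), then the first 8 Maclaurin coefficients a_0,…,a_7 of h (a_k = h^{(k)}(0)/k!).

f: a_k = 0, 12, 0, -18, 0, 81/10, 0, -243/140, …
g: a_k = -3, -3/2, 3/8, -3/16, 15/128, -21/256, 63/1024, -99/2048, …
h₀=f+g: left-lcm gives L₀, ord ≤ 3.
Integrate: L := L₀·Dx.
L = (-351 - 648·x - 324·x^2)·Dx + (630 + 1926·x + 1944·x^2 + 648·x^3)·Dx^2 + (-39 - 72·x - 36·x^2)·Dx^3 + (70 + 214·x + 216·x^2 + 72·x^3)·Dx^4  (order 4).
h: a_k = 0, -3, 21/4, 1/8, -291/64, 3/128, 3421/2560, 9/1024, …
ICs: h(0) = 0, h′(0) = -3, h′′(0) = 21/2, h′′′(0) = 3/4.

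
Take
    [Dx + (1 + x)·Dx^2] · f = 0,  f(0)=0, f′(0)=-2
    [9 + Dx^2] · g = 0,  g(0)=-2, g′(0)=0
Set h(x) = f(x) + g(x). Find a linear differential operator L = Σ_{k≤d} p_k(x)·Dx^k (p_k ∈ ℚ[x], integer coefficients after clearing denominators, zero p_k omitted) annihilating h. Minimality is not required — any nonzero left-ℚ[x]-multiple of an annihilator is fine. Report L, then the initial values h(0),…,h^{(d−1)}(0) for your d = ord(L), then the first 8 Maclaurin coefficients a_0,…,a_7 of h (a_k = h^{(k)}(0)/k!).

f: a_k = 0, -2, 1, -2/3, 1/2, -2/5, 1/3, -2/7, …
g: a_k = -2, 0, 9, 0, -27/4, 0, 81/40, 0, …
h₀=f+g: left-lcm gives L₀, ord ≤ 4.
L = (135 + 162·x + 81·x^2)·Dx + (99 + 261·x + 243·x^2 + 81·x^3)·Dx^2 + (15 + 18·x + 9·x^2)·Dx^3 + (11 + 29·x + 27·x^2 + 9·x^3)·Dx^4  (order 4).
h: a_k = -2, -2, 10, -2/3, -25/4, -2/5, 283/120, -2/7, …
ICs: h(0) = -2, h′(0) = -2, h′′(0) = 20, h′′′(0) = -4.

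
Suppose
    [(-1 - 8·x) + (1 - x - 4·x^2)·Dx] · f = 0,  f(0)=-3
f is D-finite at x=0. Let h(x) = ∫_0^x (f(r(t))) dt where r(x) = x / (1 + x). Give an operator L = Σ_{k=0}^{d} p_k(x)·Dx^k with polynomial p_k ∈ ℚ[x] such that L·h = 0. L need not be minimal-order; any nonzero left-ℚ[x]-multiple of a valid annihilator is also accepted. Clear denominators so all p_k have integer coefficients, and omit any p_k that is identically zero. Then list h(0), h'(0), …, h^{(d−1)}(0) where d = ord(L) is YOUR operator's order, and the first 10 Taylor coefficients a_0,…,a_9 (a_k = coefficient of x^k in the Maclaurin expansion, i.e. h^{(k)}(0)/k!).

f: a_k = -3, -3, -15, -27, -87, -195, -543, -1323, -3495, -8787, …
h₀=f(r): pull back L_f along r ⇒ L₀.
h=∫₀ˣh₀: take L = L₀·Dx.
L = (1 + 9·x)·Dx + (-1 - 2·x + 3·x^2 + 4·x^3)·Dx^2  (order 2).
h: a_k = 0, -3, -3/2, -4, 0, -48/5, 8, -240/7, 54, -464/3, …
ICs: h(0) = 0, h′(0) = -3.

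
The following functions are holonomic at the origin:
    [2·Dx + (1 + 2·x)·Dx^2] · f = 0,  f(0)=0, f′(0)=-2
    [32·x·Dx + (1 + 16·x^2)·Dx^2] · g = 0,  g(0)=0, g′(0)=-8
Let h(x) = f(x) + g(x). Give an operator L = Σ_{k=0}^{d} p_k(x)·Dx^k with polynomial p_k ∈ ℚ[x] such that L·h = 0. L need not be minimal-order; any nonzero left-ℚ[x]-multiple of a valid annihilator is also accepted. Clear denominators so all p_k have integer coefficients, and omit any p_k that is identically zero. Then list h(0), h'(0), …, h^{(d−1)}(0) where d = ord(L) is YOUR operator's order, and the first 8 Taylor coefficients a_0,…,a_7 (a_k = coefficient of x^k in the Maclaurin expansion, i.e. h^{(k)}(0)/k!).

f: a_k = 0, -2, 2, -8/3, 4, -32/5, 32/3, -128/7, …
g: a_k = 0, -8, 0, 128/3, 0, -2048/5, 0, 32768/7, …
L₀ := lclm(L_f,L_g); ord L₀ ≤ 2+2.
L = (-32 - 192·x + 1536·x^2 + 1024·x^3)·Dx + (-20 - 64·x + 576·x^2 + 3072·x^3 + 2048·x^4)·Dx^2 + (-1 + 14·x + 32·x^2 + 256·x^3 + 768·x^4 + 512·x^5)·Dx^3  (order 3).
h: a_k = 0, -10, 2, 40, 4, -416, 32/3, 32640/7, …
ICs: h(0) = 0, h′(0) = -10, h′′(0) = 4.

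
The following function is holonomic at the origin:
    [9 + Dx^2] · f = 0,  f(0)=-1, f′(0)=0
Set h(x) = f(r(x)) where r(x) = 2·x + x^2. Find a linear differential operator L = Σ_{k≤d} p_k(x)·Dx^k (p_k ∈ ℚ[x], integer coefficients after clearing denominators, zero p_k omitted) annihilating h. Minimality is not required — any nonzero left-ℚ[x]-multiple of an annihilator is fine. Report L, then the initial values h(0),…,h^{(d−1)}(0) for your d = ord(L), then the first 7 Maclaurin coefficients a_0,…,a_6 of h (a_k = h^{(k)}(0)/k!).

f: a_k = -1, 0, 9/2, 0, -27/8, 0, 81/80, …
Substitute x→r, Dx→(1/r')Dx; clear ⇒ L₀.
L = (36 + 108·x + 108·x^2 + 36·x^3) - Dx + (1 + x)·Dx^2  (order 2).
h: a_k = -1, 0, 18, 18, -99/2, -108, -81/5, …
ICs: h(0) = -1, h′(0) = 0.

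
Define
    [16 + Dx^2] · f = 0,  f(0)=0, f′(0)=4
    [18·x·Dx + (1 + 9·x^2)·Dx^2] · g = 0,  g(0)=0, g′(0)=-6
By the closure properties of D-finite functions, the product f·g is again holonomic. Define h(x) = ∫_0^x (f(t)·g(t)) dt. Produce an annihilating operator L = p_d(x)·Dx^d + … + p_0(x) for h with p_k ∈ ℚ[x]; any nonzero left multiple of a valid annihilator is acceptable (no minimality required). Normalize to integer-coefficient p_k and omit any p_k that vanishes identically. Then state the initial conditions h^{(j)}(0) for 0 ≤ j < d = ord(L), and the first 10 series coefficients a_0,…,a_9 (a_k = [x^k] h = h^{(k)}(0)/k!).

L = (20800 + 494784·x^2 + 2923776·x^4 + 11943936·x^6 + 26873856·x^8)·Dx + (19584·x + 342144·x^3 + 2239488·x^5 + 6718464·x^7)·Dx^2 + (1700 + 42732·x^2 + 318816·x^4 + 1492992·x^6 + 3359232·x^8)·Dx^3 + (1224·x + 21384·x^3 + 139968·x^5 + 419904·x^7)·Dx^4 + (25 + 738·x^2 + 8505·x^4 + 46656·x^6 + 104976·x^8)·Dx^5  (order 5).
h: a_k = 0, 0, 0, -8, 0, 136/5, 0, -632/7, 0, 11128/27, …
ICs: h(0) = 0, h′(0) = 0, h′′(0) = 0, h′′′(0) = -48, h′′′′(0) = 0.

f: a_k = 0, 4, 0, -32/3, 0, 128/15, 0, -1024/315, 0, 2048/2835, …
g: a_k = 0, -6, 0, 18, 0, -486/5, 0, 4374/7, 0, -4374, …
L₀ := L_f ⊗_s L_g (sym. prod.), ord ≤ 4.
Integrate: L := L₀·Dx.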